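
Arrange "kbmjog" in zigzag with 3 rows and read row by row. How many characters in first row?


Zigzag "kbmjog" into 3 rows:
Placing characters:
  'k' => row 0
  'b' => row 1
  'm' => row 2
  'j' => row 1
  'o' => row 0
  'g' => row 1
Rows:
  Row 0: "ko"
  Row 1: "bjg"
  Row 2: "m"
First row length: 2

2


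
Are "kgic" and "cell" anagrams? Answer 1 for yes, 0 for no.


Strings: "kgic", "cell"
Sorted first:  cgik
Sorted second: cell
Differ at position 1: 'g' vs 'e' => not anagrams

0


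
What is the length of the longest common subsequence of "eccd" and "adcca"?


LCS of "eccd" and "adcca"
DP table:
           a    d    c    c    a
      0    0    0    0    0    0
  e   0    0    0    0    0    0
  c   0    0    0    1    1    1
  c   0    0    0    1    2    2
  d   0    0    1    1    2    2
LCS length = dp[4][5] = 2

2


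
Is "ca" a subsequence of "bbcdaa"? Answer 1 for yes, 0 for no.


Check if "ca" is a subsequence of "bbcdaa"
Greedy scan:
  Position 0 ('b'): no match needed
  Position 1 ('b'): no match needed
  Position 2 ('c'): matches sub[0] = 'c'
  Position 3 ('d'): no match needed
  Position 4 ('a'): matches sub[1] = 'a'
  Position 5 ('a'): no match needed
All 2 characters matched => is a subsequence

1


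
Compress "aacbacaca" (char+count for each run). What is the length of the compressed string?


Input: aacbacaca
Runs:
  'a' x 2 => "a2"
  'c' x 1 => "c1"
  'b' x 1 => "b1"
  'a' x 1 => "a1"
  'c' x 1 => "c1"
  'a' x 1 => "a1"
  'c' x 1 => "c1"
  'a' x 1 => "a1"
Compressed: "a2c1b1a1c1a1c1a1"
Compressed length: 16

16


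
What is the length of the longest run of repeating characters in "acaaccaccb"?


Input: "acaaccaccb"
Scanning for longest run:
  Position 1 ('c'): new char, reset run to 1
  Position 2 ('a'): new char, reset run to 1
  Position 3 ('a'): continues run of 'a', length=2
  Position 4 ('c'): new char, reset run to 1
  Position 5 ('c'): continues run of 'c', length=2
  Position 6 ('a'): new char, reset run to 1
  Position 7 ('c'): new char, reset run to 1
  Position 8 ('c'): continues run of 'c', length=2
  Position 9 ('b'): new char, reset run to 1
Longest run: 'a' with length 2

2


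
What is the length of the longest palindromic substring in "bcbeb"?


Input: "bcbeb"
Checking substrings for palindromes:
  [0:3] "bcb" (len 3) => palindrome
  [2:5] "beb" (len 3) => palindrome
Longest palindromic substring: "bcb" with length 3

3


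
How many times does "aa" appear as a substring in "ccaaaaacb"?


Searching for "aa" in "ccaaaaacb"
Scanning each position:
  Position 0: "cc" => no
  Position 1: "ca" => no
  Position 2: "aa" => MATCH
  Position 3: "aa" => MATCH
  Position 4: "aa" => MATCH
  Position 5: "aa" => MATCH
  Position 6: "ac" => no
  Position 7: "cb" => no
Total occurrences: 4

4


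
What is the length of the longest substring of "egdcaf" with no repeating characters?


Input: "egdcaf"
Sliding window (track last position of each char):
  Position 0 ('e'): window [0,0] length 1 -- new best
  Position 1 ('g'): window [0,1] length 2 -- new best
  Position 2 ('d'): window [0,2] length 3 -- new best
  Position 3 ('c'): window [0,3] length 4 -- new best
  Position 4 ('a'): window [0,4] length 5 -- new best
  Position 5 ('f'): window [0,5] length 6 -- new best
Longest substring with no repeats: "egdcaf" with length 6

6


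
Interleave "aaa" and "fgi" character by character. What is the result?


Interleaving "aaa" and "fgi":
  Position 0: 'a' from first, 'f' from second => "af"
  Position 1: 'a' from first, 'g' from second => "ag"
  Position 2: 'a' from first, 'i' from second => "ai"
Result: afagai

afagai


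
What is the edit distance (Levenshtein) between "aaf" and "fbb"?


Computing edit distance: "aaf" -> "fbb"
DP table:
           f    b    b
      0    1    2    3
  a   1    1    2    3
  a   2    2    2    3
  f   3    2    3    3
Edit distance = dp[3][3] = 3

3


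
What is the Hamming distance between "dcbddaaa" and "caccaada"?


Comparing "dcbddaaa" and "caccaada" position by position:
  Position 0: 'd' vs 'c' => differ
  Position 1: 'c' vs 'a' => differ
  Position 2: 'b' vs 'c' => differ
  Position 3: 'd' vs 'c' => differ
  Position 4: 'd' vs 'a' => differ
  Position 5: 'a' vs 'a' => same
  Position 6: 'a' vs 'd' => differ
  Position 7: 'a' vs 'a' => same
Total differences (Hamming distance): 6

6


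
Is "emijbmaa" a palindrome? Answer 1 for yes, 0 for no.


Input: emijbmaa
Reversed: aambjime
  Compare pos 0 ('e') with pos 7 ('a'): MISMATCH
  Compare pos 1 ('m') with pos 6 ('a'): MISMATCH
  Compare pos 2 ('i') with pos 5 ('m'): MISMATCH
  Compare pos 3 ('j') with pos 4 ('b'): MISMATCH
Result: not a palindrome

0


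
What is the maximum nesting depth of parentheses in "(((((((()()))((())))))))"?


Input: "(((((((()()))((())))))))"
Tracking depth:
  Position 0 '(': depth becomes 1
  Position 1 '(': depth becomes 2
  Position 2 '(': depth becomes 3
  Position 3 '(': depth becomes 4
  Position 4 '(': depth becomes 5
  Position 5 '(': depth becomes 6
  Position 6 '(': depth becomes 7
  Position 7 '(': depth becomes 8
  Position 8 ')': depth becomes 7
  Position 9 '(': depth becomes 8
  Position 10 ')': depth becomes 7
  Position 11 ')': depth becomes 6
  Position 12 ')': depth becomes 5
  Position 13 '(': depth becomes 6
  Position 14 '(': depth becomes 7
  Position 15 '(': depth becomes 8
  Position 16 ')': depth becomes 7
  Position 17 ')': depth becomes 6
  Position 18 ')': depth becomes 5
  Position 19 ')': depth becomes 4
  Position 20 ')': depth becomes 3
  Position 21 ')': depth becomes 2
  Position 22 ')': depth becomes 1
  Position 23 ')': depth becomes 0
Maximum depth reached: 8

8


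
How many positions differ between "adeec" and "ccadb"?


Comparing "adeec" and "ccadb" position by position:
  Position 0: 'a' vs 'c' => DIFFER
  Position 1: 'd' vs 'c' => DIFFER
  Position 2: 'e' vs 'a' => DIFFER
  Position 3: 'e' vs 'd' => DIFFER
  Position 4: 'c' vs 'b' => DIFFER
Positions that differ: 5

5


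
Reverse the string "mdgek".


Input: mdgek
Reading characters right to left:
  Position 4: 'k'
  Position 3: 'e'
  Position 2: 'g'
  Position 1: 'd'
  Position 0: 'm'
Reversed: kegdm

kegdm


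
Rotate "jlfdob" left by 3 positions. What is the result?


Input: "jlfdob", rotate left by 3
First 3 characters: "jlf"
Remaining characters: "dob"
Concatenate remaining + first: "dob" + "jlf" = "dobjlf"

dobjlf


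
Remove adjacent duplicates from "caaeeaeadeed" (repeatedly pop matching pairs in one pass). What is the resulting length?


Input: caaeeaeadeed
Stack-based adjacent duplicate removal:
  Read 'c': push. Stack: c
  Read 'a': push. Stack: ca
  Read 'a': matches stack top 'a' => pop. Stack: c
  Read 'e': push. Stack: ce
  Read 'e': matches stack top 'e' => pop. Stack: c
  Read 'a': push. Stack: ca
  Read 'e': push. Stack: cae
  Read 'a': push. Stack: caea
  Read 'd': push. Stack: caead
  Read 'e': push. Stack: caeade
  Read 'e': matches stack top 'e' => pop. Stack: caead
  Read 'd': matches stack top 'd' => pop. Stack: caea
Final stack: "caea" (length 4)

4


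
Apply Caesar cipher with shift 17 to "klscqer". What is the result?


Caesar cipher: shift "klscqer" by 17
  'k' (pos 10) + 17 = pos 1 = 'b'
  'l' (pos 11) + 17 = pos 2 = 'c'
  's' (pos 18) + 17 = pos 9 = 'j'
  'c' (pos 2) + 17 = pos 19 = 't'
  'q' (pos 16) + 17 = pos 7 = 'h'
  'e' (pos 4) + 17 = pos 21 = 'v'
  'r' (pos 17) + 17 = pos 8 = 'i'
Result: bcjthvi

bcjthvi


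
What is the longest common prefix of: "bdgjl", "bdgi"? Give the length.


Words: bdgjl, bdgi
  Position 0: all 'b' => match
  Position 1: all 'd' => match
  Position 2: all 'g' => match
  Position 3: ('j', 'i') => mismatch, stop
LCP = "bdg" (length 3)

3


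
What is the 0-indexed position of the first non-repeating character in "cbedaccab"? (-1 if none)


Input: cbedaccab
Character frequencies:
  'a': 2
  'b': 2
  'c': 3
  'd': 1
  'e': 1
Scanning left to right for freq == 1:
  Position 0 ('c'): freq=3, skip
  Position 1 ('b'): freq=2, skip
  Position 2 ('e'): unique! => answer = 2

2


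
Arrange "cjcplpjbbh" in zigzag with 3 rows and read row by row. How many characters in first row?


Zigzag "cjcplpjbbh" into 3 rows:
Placing characters:
  'c' => row 0
  'j' => row 1
  'c' => row 2
  'p' => row 1
  'l' => row 0
  'p' => row 1
  'j' => row 2
  'b' => row 1
  'b' => row 0
  'h' => row 1
Rows:
  Row 0: "clb"
  Row 1: "jppbh"
  Row 2: "cj"
First row length: 3

3


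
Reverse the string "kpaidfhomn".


Input: kpaidfhomn
Reading characters right to left:
  Position 9: 'n'
  Position 8: 'm'
  Position 7: 'o'
  Position 6: 'h'
  Position 5: 'f'
  Position 4: 'd'
  Position 3: 'i'
  Position 2: 'a'
  Position 1: 'p'
  Position 0: 'k'
Reversed: nmohfdiapk

nmohfdiapk


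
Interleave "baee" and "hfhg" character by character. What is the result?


Interleaving "baee" and "hfhg":
  Position 0: 'b' from first, 'h' from second => "bh"
  Position 1: 'a' from first, 'f' from second => "af"
  Position 2: 'e' from first, 'h' from second => "eh"
  Position 3: 'e' from first, 'g' from second => "eg"
Result: bhafeheg

bhafeheg


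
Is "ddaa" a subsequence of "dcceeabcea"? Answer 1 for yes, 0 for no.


Check if "ddaa" is a subsequence of "dcceeabcea"
Greedy scan:
  Position 0 ('d'): matches sub[0] = 'd'
  Position 1 ('c'): no match needed
  Position 2 ('c'): no match needed
  Position 3 ('e'): no match needed
  Position 4 ('e'): no match needed
  Position 5 ('a'): no match needed
  Position 6 ('b'): no match needed
  Position 7 ('c'): no match needed
  Position 8 ('e'): no match needed
  Position 9 ('a'): no match needed
Only matched 1/4 characters => not a subsequence

0


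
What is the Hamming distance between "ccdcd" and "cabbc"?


Comparing "ccdcd" and "cabbc" position by position:
  Position 0: 'c' vs 'c' => same
  Position 1: 'c' vs 'a' => differ
  Position 2: 'd' vs 'b' => differ
  Position 3: 'c' vs 'b' => differ
  Position 4: 'd' vs 'c' => differ
Total differences (Hamming distance): 4

4


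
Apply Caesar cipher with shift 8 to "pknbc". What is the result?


Caesar cipher: shift "pknbc" by 8
  'p' (pos 15) + 8 = pos 23 = 'x'
  'k' (pos 10) + 8 = pos 18 = 's'
  'n' (pos 13) + 8 = pos 21 = 'v'
  'b' (pos 1) + 8 = pos 9 = 'j'
  'c' (pos 2) + 8 = pos 10 = 'k'
Result: xsvjk

xsvjk


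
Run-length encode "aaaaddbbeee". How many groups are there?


Input: aaaaddbbeee
Scanning for consecutive runs:
  Group 1: 'a' x 4 (positions 0-3)
  Group 2: 'd' x 2 (positions 4-5)
  Group 3: 'b' x 2 (positions 6-7)
  Group 4: 'e' x 3 (positions 8-10)
Total groups: 4

4


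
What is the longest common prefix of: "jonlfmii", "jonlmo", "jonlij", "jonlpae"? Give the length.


Words: jonlfmii, jonlmo, jonlij, jonlpae
  Position 0: all 'j' => match
  Position 1: all 'o' => match
  Position 2: all 'n' => match
  Position 3: all 'l' => match
  Position 4: ('f', 'm', 'i', 'p') => mismatch, stop
LCP = "jonl" (length 4)

4


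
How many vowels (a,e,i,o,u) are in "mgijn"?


Input: mgijn
Checking each character:
  'm' at position 0: consonant
  'g' at position 1: consonant
  'i' at position 2: vowel (running total: 1)
  'j' at position 3: consonant
  'n' at position 4: consonant
Total vowels: 1

1


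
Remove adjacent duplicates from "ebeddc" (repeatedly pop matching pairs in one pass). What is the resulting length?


Input: ebeddc
Stack-based adjacent duplicate removal:
  Read 'e': push. Stack: e
  Read 'b': push. Stack: eb
  Read 'e': push. Stack: ebe
  Read 'd': push. Stack: ebed
  Read 'd': matches stack top 'd' => pop. Stack: ebe
  Read 'c': push. Stack: ebec
Final stack: "ebec" (length 4)

4


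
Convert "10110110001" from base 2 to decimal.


Input: "10110110001" in base 2
Positional expansion:
  Digit '1' (value 1) x 2^10 = 1024
  Digit '0' (value 0) x 2^9 = 0
  Digit '1' (value 1) x 2^8 = 256
  Digit '1' (value 1) x 2^7 = 128
  Digit '0' (value 0) x 2^6 = 0
  Digit '1' (value 1) x 2^5 = 32
  Digit '1' (value 1) x 2^4 = 16
  Digit '0' (value 0) x 2^3 = 0
  Digit '0' (value 0) x 2^2 = 0
  Digit '0' (value 0) x 2^1 = 0
  Digit '1' (value 1) x 2^0 = 1
Sum = 1457

1457


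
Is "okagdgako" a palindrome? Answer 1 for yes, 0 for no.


Input: okagdgako
Reversed: okagdgako
  Compare pos 0 ('o') with pos 8 ('o'): match
  Compare pos 1 ('k') with pos 7 ('k'): match
  Compare pos 2 ('a') with pos 6 ('a'): match
  Compare pos 3 ('g') with pos 5 ('g'): match
Result: palindrome

1


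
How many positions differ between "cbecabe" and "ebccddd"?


Comparing "cbecabe" and "ebccddd" position by position:
  Position 0: 'c' vs 'e' => DIFFER
  Position 1: 'b' vs 'b' => same
  Position 2: 'e' vs 'c' => DIFFER
  Position 3: 'c' vs 'c' => same
  Position 4: 'a' vs 'd' => DIFFER
  Position 5: 'b' vs 'd' => DIFFER
  Position 6: 'e' vs 'd' => DIFFER
Positions that differ: 5

5


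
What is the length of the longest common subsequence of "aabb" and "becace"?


LCS of "aabb" and "becace"
DP table:
           b    e    c    a    c    e
      0    0    0    0    0    0    0
  a   0    0    0    0    1    1    1
  a   0    0    0    0    1    1    1
  b   0    1    1    1    1    1    1
  b   0    1    1    1    1    1    1
LCS length = dp[4][6] = 1

1


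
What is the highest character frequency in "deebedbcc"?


Input: deebedbcc
Character counts:
  'b': 2
  'c': 2
  'd': 2
  'e': 3
Maximum frequency: 3

3


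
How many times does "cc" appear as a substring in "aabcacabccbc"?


Searching for "cc" in "aabcacabccbc"
Scanning each position:
  Position 0: "aa" => no
  Position 1: "ab" => no
  Position 2: "bc" => no
  Position 3: "ca" => no
  Position 4: "ac" => no
  Position 5: "ca" => no
  Position 6: "ab" => no
  Position 7: "bc" => no
  Position 8: "cc" => MATCH
  Position 9: "cb" => no
  Position 10: "bc" => no
Total occurrences: 1

1


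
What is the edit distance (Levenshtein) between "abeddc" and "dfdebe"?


Computing edit distance: "abeddc" -> "dfdebe"
DP table:
           d    f    d    e    b    e
      0    1    2    3    4    5    6
  a   1    1    2    3    4    5    6
  b   2    2    2    3    4    4    5
  e   3    3    3    3    3    4    4
  d   4    3    4    3    4    4    5
  d   5    4    4    4    4    5    5
  c   6    5    5    5    5    5    6
Edit distance = dp[6][6] = 6

6


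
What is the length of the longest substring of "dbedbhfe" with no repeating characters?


Input: "dbedbhfe"
Sliding window (track last position of each char):
  Position 0 ('d'): window [0,0] length 1 -- new best
  Position 1 ('b'): window [0,1] length 2 -- new best
  Position 2 ('e'): window [0,2] length 3 -- new best
  Position 3 ('d'): repeat (last at 0), move window start to 1
  Position 3 ('d'): window [1,3] length 3
  Position 4 ('b'): repeat (last at 1), move window start to 2
  Position 4 ('b'): window [2,4] length 3
  Position 5 ('h'): window [2,5] length 4 -- new best
  Position 6 ('f'): window [2,6] length 5 -- new best
  Position 7 ('e'): repeat (last at 2), move window start to 3
  Position 7 ('e'): window [3,7] length 5
Longest substring with no repeats: "edbhf" with length 5

5


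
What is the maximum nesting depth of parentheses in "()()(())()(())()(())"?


Input: "()()(())()(())()(())"
Tracking depth:
  Position 0 '(': depth becomes 1
  Position 1 ')': depth becomes 0
  Position 2 '(': depth becomes 1
  Position 3 ')': depth becomes 0
  Position 4 '(': depth becomes 1
  Position 5 '(': depth becomes 2
  Position 6 ')': depth becomes 1
  Position 7 ')': depth becomes 0
  Position 8 '(': depth becomes 1
  Position 9 ')': depth becomes 0
  Position 10 '(': depth becomes 1
  Position 11 '(': depth becomes 2
  Position 12 ')': depth becomes 1
  Position 13 ')': depth becomes 0
  Position 14 '(': depth becomes 1
  Position 15 ')': depth becomes 0
  Position 16 '(': depth becomes 1
  Position 17 '(': depth becomes 2
  Position 18 ')': depth becomes 1
  Position 19 ')': depth becomes 0
Maximum depth reached: 2

2


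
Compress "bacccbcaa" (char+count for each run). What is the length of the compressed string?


Input: bacccbcaa
Runs:
  'b' x 1 => "b1"
  'a' x 1 => "a1"
  'c' x 3 => "c3"
  'b' x 1 => "b1"
  'c' x 1 => "c1"
  'a' x 2 => "a2"
Compressed: "b1a1c3b1c1a2"
Compressed length: 12

12


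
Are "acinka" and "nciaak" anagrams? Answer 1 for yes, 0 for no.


Strings: "acinka", "nciaak"
Sorted first:  aacikn
Sorted second: aacikn
Sorted forms match => anagrams

1


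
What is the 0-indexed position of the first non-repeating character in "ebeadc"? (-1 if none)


Input: ebeadc
Character frequencies:
  'a': 1
  'b': 1
  'c': 1
  'd': 1
  'e': 2
Scanning left to right for freq == 1:
  Position 0 ('e'): freq=2, skip
  Position 1 ('b'): unique! => answer = 1

1


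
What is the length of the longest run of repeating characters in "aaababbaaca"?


Input: "aaababbaaca"
Scanning for longest run:
  Position 1 ('a'): continues run of 'a', length=2
  Position 2 ('a'): continues run of 'a', length=3
  Position 3 ('b'): new char, reset run to 1
  Position 4 ('a'): new char, reset run to 1
  Position 5 ('b'): new char, reset run to 1
  Position 6 ('b'): continues run of 'b', length=2
  Position 7 ('a'): new char, reset run to 1
  Position 8 ('a'): continues run of 'a', length=2
  Position 9 ('c'): new char, reset run to 1
  Position 10 ('a'): new char, reset run to 1
Longest run: 'a' with length 3

3


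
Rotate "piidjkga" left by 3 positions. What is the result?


Input: "piidjkga", rotate left by 3
First 3 characters: "pii"
Remaining characters: "djkga"
Concatenate remaining + first: "djkga" + "pii" = "djkgapii"

djkgapii


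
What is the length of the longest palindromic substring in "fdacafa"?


Input: "fdacafa"
Checking substrings for palindromes:
  [2:5] "aca" (len 3) => palindrome
  [4:7] "afa" (len 3) => palindrome
Longest palindromic substring: "aca" with length 3

3


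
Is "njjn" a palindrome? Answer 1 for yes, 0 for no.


Input: njjn
Reversed: njjn
  Compare pos 0 ('n') with pos 3 ('n'): match
  Compare pos 1 ('j') with pos 2 ('j'): match
Result: palindrome

1


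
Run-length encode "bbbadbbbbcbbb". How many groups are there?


Input: bbbadbbbbcbbb
Scanning for consecutive runs:
  Group 1: 'b' x 3 (positions 0-2)
  Group 2: 'a' x 1 (positions 3-3)
  Group 3: 'd' x 1 (positions 4-4)
  Group 4: 'b' x 4 (positions 5-8)
  Group 5: 'c' x 1 (positions 9-9)
  Group 6: 'b' x 3 (positions 10-12)
Total groups: 6

6


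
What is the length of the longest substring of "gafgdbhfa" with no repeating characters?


Input: "gafgdbhfa"
Sliding window (track last position of each char):
  Position 0 ('g'): window [0,0] length 1 -- new best
  Position 1 ('a'): window [0,1] length 2 -- new best
  Position 2 ('f'): window [0,2] length 3 -- new best
  Position 3 ('g'): repeat (last at 0), move window start to 1
  Position 3 ('g'): window [1,3] length 3
  Position 4 ('d'): window [1,4] length 4 -- new best
  Position 5 ('b'): window [1,5] length 5 -- new best
  Position 6 ('h'): window [1,6] length 6 -- new best
  Position 7 ('f'): repeat (last at 2), move window start to 3
  Position 7 ('f'): window [3,7] length 5
  Position 8 ('a'): window [3,8] length 6
Longest substring with no repeats: "afgdbh" with length 6

6


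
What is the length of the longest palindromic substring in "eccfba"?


Input: "eccfba"
Checking substrings for palindromes:
  [1:3] "cc" (len 2) => palindrome
Longest palindromic substring: "cc" with length 2

2


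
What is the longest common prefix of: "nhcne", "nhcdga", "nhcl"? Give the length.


Words: nhcne, nhcdga, nhcl
  Position 0: all 'n' => match
  Position 1: all 'h' => match
  Position 2: all 'c' => match
  Position 3: ('n', 'd', 'l') => mismatch, stop
LCP = "nhc" (length 3)

3


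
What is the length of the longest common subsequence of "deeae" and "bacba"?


LCS of "deeae" and "bacba"
DP table:
           b    a    c    b    a
      0    0    0    0    0    0
  d   0    0    0    0    0    0
  e   0    0    0    0    0    0
  e   0    0    0    0    0    0
  a   0    0    1    1    1    1
  e   0    0    1    1    1    1
LCS length = dp[5][5] = 1

1


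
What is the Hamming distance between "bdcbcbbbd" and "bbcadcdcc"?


Comparing "bdcbcbbbd" and "bbcadcdcc" position by position:
  Position 0: 'b' vs 'b' => same
  Position 1: 'd' vs 'b' => differ
  Position 2: 'c' vs 'c' => same
  Position 3: 'b' vs 'a' => differ
  Position 4: 'c' vs 'd' => differ
  Position 5: 'b' vs 'c' => differ
  Position 6: 'b' vs 'd' => differ
  Position 7: 'b' vs 'c' => differ
  Position 8: 'd' vs 'c' => differ
Total differences (Hamming distance): 7

7


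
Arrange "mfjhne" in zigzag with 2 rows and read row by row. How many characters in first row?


Zigzag "mfjhne" into 2 rows:
Placing characters:
  'm' => row 0
  'f' => row 1
  'j' => row 0
  'h' => row 1
  'n' => row 0
  'e' => row 1
Rows:
  Row 0: "mjn"
  Row 1: "fhe"
First row length: 3

3


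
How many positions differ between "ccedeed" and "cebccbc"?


Comparing "ccedeed" and "cebccbc" position by position:
  Position 0: 'c' vs 'c' => same
  Position 1: 'c' vs 'e' => DIFFER
  Position 2: 'e' vs 'b' => DIFFER
  Position 3: 'd' vs 'c' => DIFFER
  Position 4: 'e' vs 'c' => DIFFER
  Position 5: 'e' vs 'b' => DIFFER
  Position 6: 'd' vs 'c' => DIFFER
Positions that differ: 6

6


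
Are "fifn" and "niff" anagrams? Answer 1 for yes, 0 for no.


Strings: "fifn", "niff"
Sorted first:  ffin
Sorted second: ffin
Sorted forms match => anagrams

1


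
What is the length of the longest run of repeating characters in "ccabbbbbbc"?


Input: "ccabbbbbbc"
Scanning for longest run:
  Position 1 ('c'): continues run of 'c', length=2
  Position 2 ('a'): new char, reset run to 1
  Position 3 ('b'): new char, reset run to 1
  Position 4 ('b'): continues run of 'b', length=2
  Position 5 ('b'): continues run of 'b', length=3
  Position 6 ('b'): continues run of 'b', length=4
  Position 7 ('b'): continues run of 'b', length=5
  Position 8 ('b'): continues run of 'b', length=6
  Position 9 ('c'): new char, reset run to 1
Longest run: 'b' with length 6

6


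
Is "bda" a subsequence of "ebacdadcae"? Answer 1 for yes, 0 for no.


Check if "bda" is a subsequence of "ebacdadcae"
Greedy scan:
  Position 0 ('e'): no match needed
  Position 1 ('b'): matches sub[0] = 'b'
  Position 2 ('a'): no match needed
  Position 3 ('c'): no match needed
  Position 4 ('d'): matches sub[1] = 'd'
  Position 5 ('a'): matches sub[2] = 'a'
  Position 6 ('d'): no match needed
  Position 7 ('c'): no match needed
  Position 8 ('a'): no match needed
  Position 9 ('e'): no match needed
All 3 characters matched => is a subsequence

1


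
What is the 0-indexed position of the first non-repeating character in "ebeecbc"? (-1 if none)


Input: ebeecbc
Character frequencies:
  'b': 2
  'c': 2
  'e': 3
Scanning left to right for freq == 1:
  Position 0 ('e'): freq=3, skip
  Position 1 ('b'): freq=2, skip
  Position 2 ('e'): freq=3, skip
  Position 3 ('e'): freq=3, skip
  Position 4 ('c'): freq=2, skip
  Position 5 ('b'): freq=2, skip
  Position 6 ('c'): freq=2, skip
  No unique character found => answer = -1

-1


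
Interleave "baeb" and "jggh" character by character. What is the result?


Interleaving "baeb" and "jggh":
  Position 0: 'b' from first, 'j' from second => "bj"
  Position 1: 'a' from first, 'g' from second => "ag"
  Position 2: 'e' from first, 'g' from second => "eg"
  Position 3: 'b' from first, 'h' from second => "bh"
Result: bjagegbh

bjagegbh


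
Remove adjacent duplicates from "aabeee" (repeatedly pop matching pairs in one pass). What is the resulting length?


Input: aabeee
Stack-based adjacent duplicate removal:
  Read 'a': push. Stack: a
  Read 'a': matches stack top 'a' => pop. Stack: (empty)
  Read 'b': push. Stack: b
  Read 'e': push. Stack: be
  Read 'e': matches stack top 'e' => pop. Stack: b
  Read 'e': push. Stack: be
Final stack: "be" (length 2)

2


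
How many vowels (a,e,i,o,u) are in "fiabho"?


Input: fiabho
Checking each character:
  'f' at position 0: consonant
  'i' at position 1: vowel (running total: 1)
  'a' at position 2: vowel (running total: 2)
  'b' at position 3: consonant
  'h' at position 4: consonant
  'o' at position 5: vowel (running total: 3)
Total vowels: 3

3


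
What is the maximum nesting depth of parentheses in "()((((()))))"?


Input: "()((((()))))"
Tracking depth:
  Position 0 '(': depth becomes 1
  Position 1 ')': depth becomes 0
  Position 2 '(': depth becomes 1
  Position 3 '(': depth becomes 2
  Position 4 '(': depth becomes 3
  Position 5 '(': depth becomes 4
  Position 6 '(': depth becomes 5
  Position 7 ')': depth becomes 4
  Position 8 ')': depth becomes 3
  Position 9 ')': depth becomes 2
  Position 10 ')': depth becomes 1
  Position 11 ')': depth becomes 0
Maximum depth reached: 5

5


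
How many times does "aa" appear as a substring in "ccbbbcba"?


Searching for "aa" in "ccbbbcba"
Scanning each position:
  Position 0: "cc" => no
  Position 1: "cb" => no
  Position 2: "bb" => no
  Position 3: "bb" => no
  Position 4: "bc" => no
  Position 5: "cb" => no
  Position 6: "ba" => no
Total occurrences: 0

0


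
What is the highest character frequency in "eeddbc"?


Input: eeddbc
Character counts:
  'b': 1
  'c': 1
  'd': 2
  'e': 2
Maximum frequency: 2

2


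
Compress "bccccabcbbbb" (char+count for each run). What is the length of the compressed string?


Input: bccccabcbbbb
Runs:
  'b' x 1 => "b1"
  'c' x 4 => "c4"
  'a' x 1 => "a1"
  'b' x 1 => "b1"
  'c' x 1 => "c1"
  'b' x 4 => "b4"
Compressed: "b1c4a1b1c1b4"
Compressed length: 12

12


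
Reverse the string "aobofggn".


Input: aobofggn
Reading characters right to left:
  Position 7: 'n'
  Position 6: 'g'
  Position 5: 'g'
  Position 4: 'f'
  Position 3: 'o'
  Position 2: 'b'
  Position 1: 'o'
  Position 0: 'a'
Reversed: nggfoboa

nggfoboa


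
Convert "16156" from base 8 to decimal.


Input: "16156" in base 8
Positional expansion:
  Digit '1' (value 1) x 8^4 = 4096
  Digit '6' (value 6) x 8^3 = 3072
  Digit '1' (value 1) x 8^2 = 64
  Digit '5' (value 5) x 8^1 = 40
  Digit '6' (value 6) x 8^0 = 6
Sum = 7278

7278


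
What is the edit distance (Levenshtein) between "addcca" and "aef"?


Computing edit distance: "addcca" -> "aef"
DP table:
           a    e    f
      0    1    2    3
  a   1    0    1    2
  d   2    1    1    2
  d   3    2    2    2
  c   4    3    3    3
  c   5    4    4    4
  a   6    5    5    5
Edit distance = dp[6][3] = 5

5


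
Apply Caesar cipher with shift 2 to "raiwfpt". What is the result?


Caesar cipher: shift "raiwfpt" by 2
  'r' (pos 17) + 2 = pos 19 = 't'
  'a' (pos 0) + 2 = pos 2 = 'c'
  'i' (pos 8) + 2 = pos 10 = 'k'
  'w' (pos 22) + 2 = pos 24 = 'y'
  'f' (pos 5) + 2 = pos 7 = 'h'
  'p' (pos 15) + 2 = pos 17 = 'r'
  't' (pos 19) + 2 = pos 21 = 'v'
Result: tckyhrv

tckyhrv


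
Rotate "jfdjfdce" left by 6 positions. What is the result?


Input: "jfdjfdce", rotate left by 6
First 6 characters: "jfdjfd"
Remaining characters: "ce"
Concatenate remaining + first: "ce" + "jfdjfd" = "cejfdjfd"

cejfdjfd


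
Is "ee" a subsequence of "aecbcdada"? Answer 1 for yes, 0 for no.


Check if "ee" is a subsequence of "aecbcdada"
Greedy scan:
  Position 0 ('a'): no match needed
  Position 1 ('e'): matches sub[0] = 'e'
  Position 2 ('c'): no match needed
  Position 3 ('b'): no match needed
  Position 4 ('c'): no match needed
  Position 5 ('d'): no match needed
  Position 6 ('a'): no match needed
  Position 7 ('d'): no match needed
  Position 8 ('a'): no match needed
Only matched 1/2 characters => not a subsequence

0


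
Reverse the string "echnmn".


Input: echnmn
Reading characters right to left:
  Position 5: 'n'
  Position 4: 'm'
  Position 3: 'n'
  Position 2: 'h'
  Position 1: 'c'
  Position 0: 'e'
Reversed: nmnhce

nmnhce


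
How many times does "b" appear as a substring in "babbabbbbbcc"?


Searching for "b" in "babbabbbbbcc"
Scanning each position:
  Position 0: "b" => MATCH
  Position 1: "a" => no
  Position 2: "b" => MATCH
  Position 3: "b" => MATCH
  Position 4: "a" => no
  Position 5: "b" => MATCH
  Position 6: "b" => MATCH
  Position 7: "b" => MATCH
  Position 8: "b" => MATCH
  Position 9: "b" => MATCH
  Position 10: "c" => no
  Position 11: "c" => no
Total occurrences: 8

8


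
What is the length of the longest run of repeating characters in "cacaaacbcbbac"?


Input: "cacaaacbcbbac"
Scanning for longest run:
  Position 1 ('a'): new char, reset run to 1
  Position 2 ('c'): new char, reset run to 1
  Position 3 ('a'): new char, reset run to 1
  Position 4 ('a'): continues run of 'a', length=2
  Position 5 ('a'): continues run of 'a', length=3
  Position 6 ('c'): new char, reset run to 1
  Position 7 ('b'): new char, reset run to 1
  Position 8 ('c'): new char, reset run to 1
  Position 9 ('b'): new char, reset run to 1
  Position 10 ('b'): continues run of 'b', length=2
  Position 11 ('a'): new char, reset run to 1
  Position 12 ('c'): new char, reset run to 1
Longest run: 'a' with length 3

3


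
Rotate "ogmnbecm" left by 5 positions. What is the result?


Input: "ogmnbecm", rotate left by 5
First 5 characters: "ogmnb"
Remaining characters: "ecm"
Concatenate remaining + first: "ecm" + "ogmnb" = "ecmogmnb"

ecmogmnb


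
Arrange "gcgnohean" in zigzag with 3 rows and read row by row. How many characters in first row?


Zigzag "gcgnohean" into 3 rows:
Placing characters:
  'g' => row 0
  'c' => row 1
  'g' => row 2
  'n' => row 1
  'o' => row 0
  'h' => row 1
  'e' => row 2
  'a' => row 1
  'n' => row 0
Rows:
  Row 0: "gon"
  Row 1: "cnha"
  Row 2: "ge"
First row length: 3

3


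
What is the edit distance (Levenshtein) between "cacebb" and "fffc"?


Computing edit distance: "cacebb" -> "fffc"
DP table:
           f    f    f    c
      0    1    2    3    4
  c   1    1    2    3    3
  a   2    2    2    3    4
  c   3    3    3    3    3
  e   4    4    4    4    4
  b   5    5    5    5    5
  b   6    6    6    6    6
Edit distance = dp[6][4] = 6

6


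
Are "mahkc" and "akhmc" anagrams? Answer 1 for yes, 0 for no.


Strings: "mahkc", "akhmc"
Sorted first:  achkm
Sorted second: achkm
Sorted forms match => anagrams

1


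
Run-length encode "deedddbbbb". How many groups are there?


Input: deedddbbbb
Scanning for consecutive runs:
  Group 1: 'd' x 1 (positions 0-0)
  Group 2: 'e' x 2 (positions 1-2)
  Group 3: 'd' x 3 (positions 3-5)
  Group 4: 'b' x 4 (positions 6-9)
Total groups: 4

4


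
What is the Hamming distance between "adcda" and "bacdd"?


Comparing "adcda" and "bacdd" position by position:
  Position 0: 'a' vs 'b' => differ
  Position 1: 'd' vs 'a' => differ
  Position 2: 'c' vs 'c' => same
  Position 3: 'd' vs 'd' => same
  Position 4: 'a' vs 'd' => differ
Total differences (Hamming distance): 3

3


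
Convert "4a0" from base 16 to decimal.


Input: "4a0" in base 16
Positional expansion:
  Digit '4' (value 4) x 16^2 = 1024
  Digit 'a' (value 10) x 16^1 = 160
  Digit '0' (value 0) x 16^0 = 0
Sum = 1184

1184


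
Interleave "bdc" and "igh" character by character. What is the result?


Interleaving "bdc" and "igh":
  Position 0: 'b' from first, 'i' from second => "bi"
  Position 1: 'd' from first, 'g' from second => "dg"
  Position 2: 'c' from first, 'h' from second => "ch"
Result: bidgch

bidgch


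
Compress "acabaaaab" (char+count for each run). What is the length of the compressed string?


Input: acabaaaab
Runs:
  'a' x 1 => "a1"
  'c' x 1 => "c1"
  'a' x 1 => "a1"
  'b' x 1 => "b1"
  'a' x 4 => "a4"
  'b' x 1 => "b1"
Compressed: "a1c1a1b1a4b1"
Compressed length: 12

12


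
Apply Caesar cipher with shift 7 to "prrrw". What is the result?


Caesar cipher: shift "prrrw" by 7
  'p' (pos 15) + 7 = pos 22 = 'w'
  'r' (pos 17) + 7 = pos 24 = 'y'
  'r' (pos 17) + 7 = pos 24 = 'y'
  'r' (pos 17) + 7 = pos 24 = 'y'
  'w' (pos 22) + 7 = pos 3 = 'd'
Result: wyyyd

wyyyd


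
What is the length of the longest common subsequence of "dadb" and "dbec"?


LCS of "dadb" and "dbec"
DP table:
           d    b    e    c
      0    0    0    0    0
  d   0    1    1    1    1
  a   0    1    1    1    1
  d   0    1    1    1    1
  b   0    1    2    2    2
LCS length = dp[4][4] = 2

2


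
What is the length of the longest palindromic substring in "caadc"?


Input: "caadc"
Checking substrings for palindromes:
  [1:3] "aa" (len 2) => palindrome
Longest palindromic substring: "aa" with length 2

2


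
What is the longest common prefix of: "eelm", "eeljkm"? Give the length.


Words: eelm, eeljkm
  Position 0: all 'e' => match
  Position 1: all 'e' => match
  Position 2: all 'l' => match
  Position 3: ('m', 'j') => mismatch, stop
LCP = "eel" (length 3)

3


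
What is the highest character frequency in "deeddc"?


Input: deeddc
Character counts:
  'c': 1
  'd': 3
  'e': 2
Maximum frequency: 3

3


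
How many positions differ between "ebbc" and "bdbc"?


Comparing "ebbc" and "bdbc" position by position:
  Position 0: 'e' vs 'b' => DIFFER
  Position 1: 'b' vs 'd' => DIFFER
  Position 2: 'b' vs 'b' => same
  Position 3: 'c' vs 'c' => same
Positions that differ: 2

2


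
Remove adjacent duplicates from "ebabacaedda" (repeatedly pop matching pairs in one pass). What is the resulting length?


Input: ebabacaedda
Stack-based adjacent duplicate removal:
  Read 'e': push. Stack: e
  Read 'b': push. Stack: eb
  Read 'a': push. Stack: eba
  Read 'b': push. Stack: ebab
  Read 'a': push. Stack: ebaba
  Read 'c': push. Stack: ebabac
  Read 'a': push. Stack: ebabaca
  Read 'e': push. Stack: ebabacae
  Read 'd': push. Stack: ebabacaed
  Read 'd': matches stack top 'd' => pop. Stack: ebabacae
  Read 'a': push. Stack: ebabacaea
Final stack: "ebabacaea" (length 9)

9


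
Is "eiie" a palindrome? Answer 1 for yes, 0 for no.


Input: eiie
Reversed: eiie
  Compare pos 0 ('e') with pos 3 ('e'): match
  Compare pos 1 ('i') with pos 2 ('i'): match
Result: palindrome

1


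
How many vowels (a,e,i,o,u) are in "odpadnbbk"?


Input: odpadnbbk
Checking each character:
  'o' at position 0: vowel (running total: 1)
  'd' at position 1: consonant
  'p' at position 2: consonant
  'a' at position 3: vowel (running total: 2)
  'd' at position 4: consonant
  'n' at position 5: consonant
  'b' at position 6: consonant
  'b' at position 7: consonant
  'k' at position 8: consonant
Total vowels: 2

2


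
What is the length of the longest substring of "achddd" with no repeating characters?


Input: "achddd"
Sliding window (track last position of each char):
  Position 0 ('a'): window [0,0] length 1 -- new best
  Position 1 ('c'): window [0,1] length 2 -- new best
  Position 2 ('h'): window [0,2] length 3 -- new best
  Position 3 ('d'): window [0,3] length 4 -- new best
  Position 4 ('d'): repeat (last at 3), move window start to 4
  Position 4 ('d'): window [4,4] length 1
  Position 5 ('d'): repeat (last at 4), move window start to 5
  Position 5 ('d'): window [5,5] length 1
Longest substring with no repeats: "achd" with length 4

4


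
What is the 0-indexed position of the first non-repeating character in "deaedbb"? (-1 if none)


Input: deaedbb
Character frequencies:
  'a': 1
  'b': 2
  'd': 2
  'e': 2
Scanning left to right for freq == 1:
  Position 0 ('d'): freq=2, skip
  Position 1 ('e'): freq=2, skip
  Position 2 ('a'): unique! => answer = 2

2


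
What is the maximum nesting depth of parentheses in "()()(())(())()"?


Input: "()()(())(())()"
Tracking depth:
  Position 0 '(': depth becomes 1
  Position 1 ')': depth becomes 0
  Position 2 '(': depth becomes 1
  Position 3 ')': depth becomes 0
  Position 4 '(': depth becomes 1
  Position 5 '(': depth becomes 2
  Position 6 ')': depth becomes 1
  Position 7 ')': depth becomes 0
  Position 8 '(': depth becomes 1
  Position 9 '(': depth becomes 2
  Position 10 ')': depth becomes 1
  Position 11 ')': depth becomes 0
  Position 12 '(': depth becomes 1
  Position 13 ')': depth becomes 0
Maximum depth reached: 2

2


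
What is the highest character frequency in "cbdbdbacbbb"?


Input: cbdbdbacbbb
Character counts:
  'a': 1
  'b': 6
  'c': 2
  'd': 2
Maximum frequency: 6

6


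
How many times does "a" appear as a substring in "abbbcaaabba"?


Searching for "a" in "abbbcaaabba"
Scanning each position:
  Position 0: "a" => MATCH
  Position 1: "b" => no
  Position 2: "b" => no
  Position 3: "b" => no
  Position 4: "c" => no
  Position 5: "a" => MATCH
  Position 6: "a" => MATCH
  Position 7: "a" => MATCH
  Position 8: "b" => no
  Position 9: "b" => no
  Position 10: "a" => MATCH
Total occurrences: 5

5


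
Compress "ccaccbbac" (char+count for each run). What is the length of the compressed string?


Input: ccaccbbac
Runs:
  'c' x 2 => "c2"
  'a' x 1 => "a1"
  'c' x 2 => "c2"
  'b' x 2 => "b2"
  'a' x 1 => "a1"
  'c' x 1 => "c1"
Compressed: "c2a1c2b2a1c1"
Compressed length: 12

12


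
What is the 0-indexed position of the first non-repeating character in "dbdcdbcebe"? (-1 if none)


Input: dbdcdbcebe
Character frequencies:
  'b': 3
  'c': 2
  'd': 3
  'e': 2
Scanning left to right for freq == 1:
  Position 0 ('d'): freq=3, skip
  Position 1 ('b'): freq=3, skip
  Position 2 ('d'): freq=3, skip
  Position 3 ('c'): freq=2, skip
  Position 4 ('d'): freq=3, skip
  Position 5 ('b'): freq=3, skip
  Position 6 ('c'): freq=2, skip
  Position 7 ('e'): freq=2, skip
  Position 8 ('b'): freq=3, skip
  Position 9 ('e'): freq=2, skip
  No unique character found => answer = -1

-1


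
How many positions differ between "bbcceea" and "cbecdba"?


Comparing "bbcceea" and "cbecdba" position by position:
  Position 0: 'b' vs 'c' => DIFFER
  Position 1: 'b' vs 'b' => same
  Position 2: 'c' vs 'e' => DIFFER
  Position 3: 'c' vs 'c' => same
  Position 4: 'e' vs 'd' => DIFFER
  Position 5: 'e' vs 'b' => DIFFER
  Position 6: 'a' vs 'a' => same
Positions that differ: 4

4


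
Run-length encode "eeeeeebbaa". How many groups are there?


Input: eeeeeebbaa
Scanning for consecutive runs:
  Group 1: 'e' x 6 (positions 0-5)
  Group 2: 'b' x 2 (positions 6-7)
  Group 3: 'a' x 2 (positions 8-9)
Total groups: 3

3


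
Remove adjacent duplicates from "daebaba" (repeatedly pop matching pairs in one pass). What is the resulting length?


Input: daebaba
Stack-based adjacent duplicate removal:
  Read 'd': push. Stack: d
  Read 'a': push. Stack: da
  Read 'e': push. Stack: dae
  Read 'b': push. Stack: daeb
  Read 'a': push. Stack: daeba
  Read 'b': push. Stack: daebab
  Read 'a': push. Stack: daebaba
Final stack: "daebaba" (length 7)

7


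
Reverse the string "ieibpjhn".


Input: ieibpjhn
Reading characters right to left:
  Position 7: 'n'
  Position 6: 'h'
  Position 5: 'j'
  Position 4: 'p'
  Position 3: 'b'
  Position 2: 'i'
  Position 1: 'e'
  Position 0: 'i'
Reversed: nhjpbiei

nhjpbiei


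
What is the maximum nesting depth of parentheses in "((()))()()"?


Input: "((()))()()"
Tracking depth:
  Position 0 '(': depth becomes 1
  Position 1 '(': depth becomes 2
  Position 2 '(': depth becomes 3
  Position 3 ')': depth becomes 2
  Position 4 ')': depth becomes 1
  Position 5 ')': depth becomes 0
  Position 6 '(': depth becomes 1
  Position 7 ')': depth becomes 0
  Position 8 '(': depth becomes 1
  Position 9 ')': depth becomes 0
Maximum depth reached: 3

3


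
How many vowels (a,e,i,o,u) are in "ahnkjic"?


Input: ahnkjic
Checking each character:
  'a' at position 0: vowel (running total: 1)
  'h' at position 1: consonant
  'n' at position 2: consonant
  'k' at position 3: consonant
  'j' at position 4: consonant
  'i' at position 5: vowel (running total: 2)
  'c' at position 6: consonant
Total vowels: 2

2


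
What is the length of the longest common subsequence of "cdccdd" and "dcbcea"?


LCS of "cdccdd" and "dcbcea"
DP table:
           d    c    b    c    e    a
      0    0    0    0    0    0    0
  c   0    0    1    1    1    1    1
  d   0    1    1    1    1    1    1
  c   0    1    2    2    2    2    2
  c   0    1    2    2    3    3    3
  d   0    1    2    2    3    3    3
  d   0    1    2    2    3    3    3
LCS length = dp[6][6] = 3

3
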